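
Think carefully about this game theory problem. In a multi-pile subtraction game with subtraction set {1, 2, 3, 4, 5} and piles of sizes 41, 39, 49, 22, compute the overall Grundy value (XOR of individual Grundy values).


Subtraction set: {1, 2, 3, 4, 5}
For this subtraction set, G(n) = n mod 6 (period = max + 1 = 6).
Pile 1 (size 41): G(41) = 41 mod 6 = 5
Pile 2 (size 39): G(39) = 39 mod 6 = 3
Pile 3 (size 49): G(49) = 49 mod 6 = 1
Pile 4 (size 22): G(22) = 22 mod 6 = 4
Total Grundy value = XOR of all: 5 XOR 3 XOR 1 XOR 4 = 3

3


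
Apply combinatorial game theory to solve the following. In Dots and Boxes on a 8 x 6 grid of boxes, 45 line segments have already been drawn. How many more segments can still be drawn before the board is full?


Grid: 8 x 6 boxes, i.e. 9 rows and 7 columns of dots.
Horizontal edges: (rows + 1) * cols = 9 * 6 = 54
Vertical edges: rows * (cols + 1) = 8 * 7 = 56
Total edges: 54 + 56 = 110
Edges drawn: 45
Remaining: 110 - 45 = 65

65


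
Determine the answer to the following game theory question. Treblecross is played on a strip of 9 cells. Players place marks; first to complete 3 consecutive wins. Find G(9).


Treblecross: place X on empty cells; 3-in-a-row wins.
Playing within two cells of an existing X lets the opponent win at once, so sensible play treats the cells i-2..i+2 around each X as dead. The player left with no safe cell loses, so this is a normal-play take-away game on strips of safe cells.
Placing X at cell i (0-indexed) of a strip of k safe cells leaves independent strips of sizes max(0, i-2) and max(0, k-i-3). Hence G(k) = mex{ G(max(0,i-2)) XOR G(max(0,k-i-3)) : 0 <= i < k }, with G(0) = 0.
G(1): splits (0,0):0^0=0 -> mex({0}) = 1
G(2): splits (0,0):0^0=0 -> mex({0}) = 1
G(3): splits (0,0):0^0=0 -> mex({0}) = 1
G(4): splits (0,1):0^1=1 (0,0):0^0=0 -> mex({0, 1}) = 2
G(5): splits (0,2):0^1=1 (0,1):0^1=1 (0,0):0^0=0 -> mex({0, 1}) = 2
G(6) = mex({1}) = 0
G(7) = mex({0, 1, 2}) = 3
G(8) = mex({0, 1, 2}) = 3
G(9) = mex({0, 2}) = 1
Therefore G(9) = 1.

1


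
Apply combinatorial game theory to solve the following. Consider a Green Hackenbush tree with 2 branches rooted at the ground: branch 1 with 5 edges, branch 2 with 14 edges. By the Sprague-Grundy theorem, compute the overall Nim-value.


The tree has 2 branches from the ground vertex.
In Green Hackenbush, the Nim-value of a simple path of length k is k.
Branch 1: length 5, Nim-value = 5
Branch 2: length 14, Nim-value = 14
Total Nim-value = XOR of all branch values:
0 XOR 5 = 5
5 XOR 14 = 11
Nim-value of the tree = 11

11


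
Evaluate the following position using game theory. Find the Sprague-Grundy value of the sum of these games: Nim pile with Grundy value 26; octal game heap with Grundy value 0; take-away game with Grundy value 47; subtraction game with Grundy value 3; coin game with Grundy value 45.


By the Sprague-Grundy theorem, the Grundy value of a sum of games is the XOR of individual Grundy values.
Nim pile: Grundy value = 26. Running XOR: 0 XOR 26 = 26
octal game heap: Grundy value = 0. Running XOR: 26 XOR 0 = 26
take-away game: Grundy value = 47. Running XOR: 26 XOR 47 = 53
subtraction game: Grundy value = 3. Running XOR: 53 XOR 3 = 54
coin game: Grundy value = 45. Running XOR: 54 XOR 45 = 27
The combined Grundy value is 27.

27


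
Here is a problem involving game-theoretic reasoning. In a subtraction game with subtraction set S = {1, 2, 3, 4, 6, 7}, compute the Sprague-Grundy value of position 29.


The subtraction set is S = {1, 2, 3, 4, 6, 7}.
G(k) = mex{ G(k - s) : s in S, s <= k }. We compute iteratively: G(0) = 0.
G(1) = mex({0}) = 1
G(2) = mex({0, 1}) = 2
G(3) = mex({0, 1, 2}) = 3
G(4) = mex({0, 1, 2, 3}) = 4
G(5) = mex({1, 2, 3, 4}) = 0
G(6) = mex({0, 2, 3, 4}) = 1
G(7) = mex({0, 1, 3, 4}) = 2
G(8) = mex({0, 1, 2, 4}) = 3
G(9) = mex({0, 1, 2, 3}) = 4
G(10) = mex({1, 2, 3, 4}) = 0
G(11) = mex({0, 2, 3, 4}) = 1
Observe that G(5)..G(11) = 0, 1, 2, 3, 4, 0, 1 repeats G(0)..G(6) = 0, 1, 2, 3, 4, 0, 1.
For k >= max(S) = 7, G(k) is determined by the previous 7 values G(k-7)..G(k-1); a window of 7 consecutive values has recurred shifted by 5, so by induction G(k + 5) = G(k) for all k >= 0: the sequence is periodic from the start with period 5.
One period: G(0..4) = 0, 1, 2, 3, 4.
29 mod 5 = 4, so G(29) = G(4) = 4.

4


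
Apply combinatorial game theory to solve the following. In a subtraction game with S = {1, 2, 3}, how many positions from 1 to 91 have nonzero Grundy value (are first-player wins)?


Subtraction set S = {1, 2, 3}, so G(n) = n mod 4.
G(n) = 0 when n is a multiple of 4.
Multiples of 4 in [1, 91]: 22
N-positions (nonzero Grundy) = 91 - 22 = 69

69


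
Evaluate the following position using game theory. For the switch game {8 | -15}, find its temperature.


The game is {8 | -15}, a switch {a | b} with numbers a > b.
Cooling {a | b} by t gives {a - t | b + t}, which stops being hot when a - t = b + t, i.e. at t = (a - b)/2. So the temperature of a switch is (a - b)/2.
Temperature = (Left option - Right option) / 2
= (8 - (-15)) / 2
= 23 / 2
= 23/2

23/2


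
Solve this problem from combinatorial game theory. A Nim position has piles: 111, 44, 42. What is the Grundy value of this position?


We need the XOR (exclusive or) of all pile sizes.
After XOR-ing pile 1 (size 111): 0 XOR 111 = 111
After XOR-ing pile 2 (size 44): 111 XOR 44 = 67
After XOR-ing pile 3 (size 42): 67 XOR 42 = 105
The Nim-value of this position is 105.

105


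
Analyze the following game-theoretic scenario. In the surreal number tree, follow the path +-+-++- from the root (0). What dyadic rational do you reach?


Sign expansion: +-+-++-
Rule: track bounds (lo, hi), initially (-inf, +inf). On '+', the current value becomes lo and we move to the simplest number in (value, hi): value + 1 if hi = +inf, otherwise the midpoint (value + hi)/2. On '-', the current value becomes hi and we move to value - 1 if lo = -inf, otherwise the midpoint (lo + value)/2.
Start at 0.
Step 1: sign = +, move right. Bounds: (0, +inf). Value = 1
Step 2: sign = -, move left. Bounds: (0, 1). Value = 1/2
Step 3: sign = +, move right. Bounds: (1/2, 1). Value = 3/4
Step 4: sign = -, move left. Bounds: (1/2, 3/4). Value = 5/8
Step 5: sign = +, move right. Bounds: (5/8, 3/4). Value = 11/16
Step 6: sign = +, move right. Bounds: (11/16, 3/4). Value = 23/32
Step 7: sign = -, move left. Bounds: (11/16, 23/32). Value = 45/64
The surreal number with sign expansion +-+-++- is 45/64.

45/64


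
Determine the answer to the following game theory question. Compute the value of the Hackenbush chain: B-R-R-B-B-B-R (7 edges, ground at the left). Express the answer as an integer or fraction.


Edges (from ground): B-R-R-B-B-B-R
By Berlekamp's sign-expansion rule, a Blue-Red Hackenbush stalk has the value of the surreal number whose sign sequence is the edge sequence with B -> + and R -> -.
Sign sequence: +--+++-
Trace the sign expansion in the surreal number tree, starting from 0:
Edge 1: B (sign +) -> bounds (0, +inf), value = 1
Edge 2: R (sign -) -> bounds (0, 1), value = 1/2
Edge 3: R (sign -) -> bounds (0, 1/2), value = 1/4
Edge 4: B (sign +) -> bounds (1/4, 1/2), value = 3/8
Edge 5: B (sign +) -> bounds (3/8, 1/2), value = 7/16
Edge 6: B (sign +) -> bounds (7/16, 1/2), value = 15/32
Edge 7: R (sign -) -> bounds (7/16, 15/32), value = 29/64
Game value = 29/64

29/64


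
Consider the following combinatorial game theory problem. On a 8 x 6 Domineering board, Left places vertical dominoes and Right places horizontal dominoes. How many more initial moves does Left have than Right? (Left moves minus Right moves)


Board is 8 x 6 (rows x cols).
Left (vertical) placements: (rows-1) * cols = 7 * 6 = 42
Right (horizontal) placements: rows * (cols-1) = 8 * 5 = 40
Advantage = Left - Right = 42 - 40 = 2

2


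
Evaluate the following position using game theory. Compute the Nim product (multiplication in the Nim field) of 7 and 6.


Nim multiplication is bilinear over XOR: (u XOR v) * w = (u*w) XOR (v*w).
So we split each operand into its bit components and XOR the pairwise Nim products.
7 = 1 + 2 + 4 (as XOR of powers of 2).
6 = 2 + 4 (as XOR of powers of 2).
Using the standard Nim-product table on single bits:
  2*2 = 3,   2*4 = 8,   2*8 = 12,
  4*4 = 6,   4*8 = 11,  8*8 = 13,
and  1*x = x (identity), k*l = l*k (commutative).
Pairwise Nim products:
  1 * 2 = 2
  1 * 4 = 4
  2 * 2 = 3
  2 * 4 = 8
  4 * 2 = 8
  4 * 4 = 6
XOR them: 2 XOR 4 XOR 3 XOR 8 XOR 8 XOR 6 = 3.
Result: 7 * 6 = 3 (in Nim).

3


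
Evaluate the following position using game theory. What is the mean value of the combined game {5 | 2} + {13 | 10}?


G1 = {5 | 2}, G2 = {13 | 10}
Each is a switch {a | b} with numbers a > b; its mean value is (a + b)/2, and mean value is additive over game sums: m(G1 + G2) = m(G1) + m(G2).
Mean of G1 = (5 + (2))/2 = 7/2 = 7/2
Mean of G2 = (13 + (10))/2 = 23/2 = 23/2
Mean of G1 + G2 = 7/2 + 23/2 = 15

15


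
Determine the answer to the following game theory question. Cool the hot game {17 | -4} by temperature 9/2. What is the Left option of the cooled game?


Original game: {17 | -4} (a switch {a | b} with a > b).
Cooling by t (for t below the temperature (a - b)/2 = 21/2) taxes each move by t: {a | b} cooled by t is {a - t | b + t}.
Cooling amount: t = 9/2
Cooled Left option: 17 - 9/2 = 25/2
Cooled Right option: -4 + 9/2 = 1/2
Cooled game: {25/2 | 1/2}
Left option = 25/2

25/2


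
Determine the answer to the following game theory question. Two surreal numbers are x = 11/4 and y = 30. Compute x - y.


x = 11/4, y = 30
Converting to common denominator: 4
x = 11/4, y = 120/4
x - y = 11/4 - 30 = -109/4

-109/4


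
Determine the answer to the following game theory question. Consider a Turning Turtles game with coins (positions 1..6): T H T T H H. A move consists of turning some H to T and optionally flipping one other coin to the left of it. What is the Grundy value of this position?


Coins: T H T T H H
Key fact: a single head at position k behaves exactly like a Nim heap of size k (turning it to T and optionally flipping a coin at j < k corresponds to moving the heap from k to j, or to 0), and heads combine as a disjunctive sum (two heads at the same place would cancel, matching j XOR j = 0). So the Nim-value is the XOR of the 1-indexed positions of the heads.
Face-up positions (1-indexed): [2, 5, 6]
XOR 0 with 2: 0 XOR 2 = 2
XOR 2 with 5: 2 XOR 5 = 7
XOR 7 with 6: 7 XOR 6 = 1
Nim-value = 1

1


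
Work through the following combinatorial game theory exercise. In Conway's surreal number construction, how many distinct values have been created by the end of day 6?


Day 0: {|} = 0 is born. Count = 1.
Day n: the number of surreal numbers born by day n is 2^(n+1) - 1.
By day 0: 2^1 - 1 = 1
By day 1: 2^2 - 1 = 3
By day 2: 2^3 - 1 = 7
By day 3: 2^4 - 1 = 15
By day 4: 2^5 - 1 = 31
By day 5: 2^6 - 1 = 63
By day 6: 2^7 - 1 = 127
By day 6: 127 surreal numbers.

127


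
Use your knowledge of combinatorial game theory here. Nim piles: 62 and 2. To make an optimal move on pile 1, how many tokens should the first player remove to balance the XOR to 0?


Piles: 62 and 2
Current XOR: 62 XOR 2 = 60 (non-zero, so this is an N-position).
To make the XOR zero, we need to find a move that balances the piles.
For pile 1 (size 62): target = 62 XOR 60 = 2
We reduce pile 1 from 62 to 2.
Tokens removed: 62 - 2 = 60
Verification: 2 XOR 2 = 0

60


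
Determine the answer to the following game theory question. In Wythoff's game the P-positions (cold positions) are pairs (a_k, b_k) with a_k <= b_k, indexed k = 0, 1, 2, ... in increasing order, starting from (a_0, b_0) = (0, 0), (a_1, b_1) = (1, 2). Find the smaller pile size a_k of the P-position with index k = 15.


By Wythoff's theorem, a_k = floor(k * phi) and b_k = floor(k * phi^2) = a_k + k, where phi = (1 + sqrt(5))/2 is the golden ratio.
phi = (1 + sqrt(5))/2 = 1.618034
k = 15
k * phi = 15 * 1.618034 = 24.270510
a_15 = floor(k * phi) = 24

24


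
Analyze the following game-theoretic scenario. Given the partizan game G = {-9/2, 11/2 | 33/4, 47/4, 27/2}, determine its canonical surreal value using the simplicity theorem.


Left options: {-9/2, 11/2}, max = 11/2
Right options: {33/4, 47/4, 27/2}, min = 33/4
All options are numbers and max(Left) < min(Right), so by the simplicity theorem the value is the simplest (earliest-born) number strictly between 11/2 and 33/4.
Integers 6 through 8 all lie strictly between 11/2 and 33/4.
Among integers, the simplest (lowest birthday = smallest |n|; 0 is born on day 0, +-n on day n) is 6.
No non-integer in the interval can be simpler: if x is a non-integer in the interval, then floor(x) or ceil(x) also lies in the interval (the interval contains an integer), and both are proper prefixes of x's sign expansion, i.e. born earlier. So the game value is 6.
Game value = 6

6


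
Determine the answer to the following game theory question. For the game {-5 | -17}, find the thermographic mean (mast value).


Game = {-5 | -17}, a switch {a | b} with numbers a > b.
Its thermograph has left wall a - t and right wall b + t, which meet at t = (a - b)/2, where both equal (a + b)/2. So the mast (mean value) is at (a + b)/2.
Mean = (-5 + (-17))/2 = -22/2 = -11

-11


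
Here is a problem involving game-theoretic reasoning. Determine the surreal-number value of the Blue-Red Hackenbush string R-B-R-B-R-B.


Edges (from ground): R-B-R-B-R-B
By Berlekamp's sign-expansion rule, a Blue-Red Hackenbush stalk has the value of the surreal number whose sign sequence is the edge sequence with B -> + and R -> -.
Sign sequence: -+-+-+
Trace the sign expansion in the surreal number tree, starting from 0:
Edge 1: R (sign -) -> bounds (-inf, 0), value = -1
Edge 2: B (sign +) -> bounds (-1, 0), value = -1/2
Edge 3: R (sign -) -> bounds (-1, -1/2), value = -3/4
Edge 4: B (sign +) -> bounds (-3/4, -1/2), value = -5/8
Edge 5: R (sign -) -> bounds (-3/4, -5/8), value = -11/16
Edge 6: B (sign +) -> bounds (-11/16, -5/8), value = -21/32
Game value = -21/32

-21/32


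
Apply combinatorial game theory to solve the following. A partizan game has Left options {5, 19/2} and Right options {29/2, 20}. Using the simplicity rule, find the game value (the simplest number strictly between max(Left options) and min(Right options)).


Left options: {5, 19/2}, max = 19/2
Right options: {29/2, 20}, min = 29/2
All options are numbers and max(Left) < min(Right), so by the simplicity theorem the value is the simplest (earliest-born) number strictly between 19/2 and 29/2.
Integers 10 through 14 all lie strictly between 19/2 and 29/2.
Among integers, the simplest (lowest birthday = smallest |n|; 0 is born on day 0, +-n on day n) is 10.
No non-integer in the interval can be simpler: if x is a non-integer in the interval, then floor(x) or ceil(x) also lies in the interval (the interval contains an integer), and both are proper prefixes of x's sign expansion, i.e. born earlier. So the game value is 10.
Game value = 10

10


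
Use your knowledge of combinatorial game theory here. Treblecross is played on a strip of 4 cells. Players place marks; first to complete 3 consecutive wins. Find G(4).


Treblecross: place X on empty cells; 3-in-a-row wins.
Playing within two cells of an existing X lets the opponent win at once, so sensible play treats the cells i-2..i+2 around each X as dead. The player left with no safe cell loses, so this is a normal-play take-away game on strips of safe cells.
Placing X at cell i (0-indexed) of a strip of k safe cells leaves independent strips of sizes max(0, i-2) and max(0, k-i-3). Hence G(k) = mex{ G(max(0,i-2)) XOR G(max(0,k-i-3)) : 0 <= i < k }, with G(0) = 0.
G(1): splits (0,0):0^0=0 -> mex({0}) = 1
G(2): splits (0,0):0^0=0 -> mex({0}) = 1
G(3): splits (0,0):0^0=0 -> mex({0}) = 1
G(4): splits (0,1):0^1=1 (0,0):0^0=0 -> mex({0, 1}) = 2
Therefore G(4) = 2.

2


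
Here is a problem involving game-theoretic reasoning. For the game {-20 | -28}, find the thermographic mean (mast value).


Game = {-20 | -28}, a switch {a | b} with numbers a > b.
Its thermograph has left wall a - t and right wall b + t, which meet at t = (a - b)/2, where both equal (a + b)/2. So the mast (mean value) is at (a + b)/2.
Mean = (-20 + (-28))/2 = -48/2 = -24

-24


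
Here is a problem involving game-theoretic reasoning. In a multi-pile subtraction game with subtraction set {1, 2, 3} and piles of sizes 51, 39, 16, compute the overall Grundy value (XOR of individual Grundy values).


Subtraction set: {1, 2, 3}
For this subtraction set, G(n) = n mod 4 (period = max + 1 = 4).
Pile 1 (size 51): G(51) = 51 mod 4 = 3
Pile 2 (size 39): G(39) = 39 mod 4 = 3
Pile 3 (size 16): G(16) = 16 mod 4 = 0
Total Grundy value = XOR of all: 3 XOR 3 XOR 0 = 0

0


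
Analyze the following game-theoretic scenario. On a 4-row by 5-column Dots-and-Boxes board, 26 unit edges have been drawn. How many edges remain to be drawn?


Grid: 4 x 5 boxes, i.e. 5 rows and 6 columns of dots.
Horizontal edges: (rows + 1) * cols = 5 * 5 = 25
Vertical edges: rows * (cols + 1) = 4 * 6 = 24
Total edges: 25 + 24 = 49
Edges drawn: 26
Remaining: 49 - 26 = 23

23


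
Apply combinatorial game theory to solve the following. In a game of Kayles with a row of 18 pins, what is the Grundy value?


Kayles: a move removes 1 or 2 adjacent pins from a contiguous row.
Removing pins from a row of k leaves two independent rows (a, b) with a + b = k - 1 (one pin) or a + b = k - 2 (two pins); an end removal gives a = 0.
By Sprague-Grundy, G(k) = mex{ G(a) XOR G(b) } over all these splits. G(0) = 0.
G(1): splits (0,0):0^0=0 -> mex({0}) = 1
G(2): splits (0,1):0^1=1 (0,0):0^0=0 -> mex({0, 1}) = 2
G(3): splits (0,2):0^2=2 (1,1):1^1=0 (0,1):0^1=1 -> mex({0, 1, 2}) = 3
G(4): splits (0,3):0^3=3 (1,2):1^2=3 (0,2):0^2=2 (1,1):1^1=0 -> mex({0, 2, 3}) = 1
G(5): splits (0,4):0^1=1 (1,3):1^3=2 (2,2):2^2=0 (0,3):0^3=3 (1,2):1^2=3 -> mex({0, 1, 2, 3}) = 4
G(6) = mex({0, 1, 2, 4}) = 3
G(7) = mex({0, 1, 3, 4, 5}) = 2
G(8) = mex({0, 2, 3, 5, 6}) = 1
G(9) = mex({0, 1, 2, 3, 6, 7}) = 4
G(10) = mex({0, 1, 3, 4, 5, 7}) = 2
G(11) = mex({0, 1, 2, 3, 4, 5}) = 6
G(12) = mex({0, 1, 2, 3, 5, 6, 7}) = 4
G(13) = mex({0, 2, 3, 4, 6, 7}) = 1
G(14) = mex({0, 1, 4, 5, 6, 7}) = 2
G(15) = mex({0, 1, 2, 3, 4, 5, 6}) = 7
G(16) = mex({0, 2, 3, 5, 6, 7}) = 1
G(17) = mex({0, 1, 2, 3, 5, 6, 7}) = 4
G(18) = mex({0, 1, 2, 4, 5, 6}) = 3
Therefore G(18) = 3.

3


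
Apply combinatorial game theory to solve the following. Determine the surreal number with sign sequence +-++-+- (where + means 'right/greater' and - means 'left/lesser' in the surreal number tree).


Sign expansion: +-++-+-
Rule: track bounds (lo, hi), initially (-inf, +inf). On '+', the current value becomes lo and we move to the simplest number in (value, hi): value + 1 if hi = +inf, otherwise the midpoint (value + hi)/2. On '-', the current value becomes hi and we move to value - 1 if lo = -inf, otherwise the midpoint (lo + value)/2.
Start at 0.
Step 1: sign = +, move right. Bounds: (0, +inf). Value = 1
Step 2: sign = -, move left. Bounds: (0, 1). Value = 1/2
Step 3: sign = +, move right. Bounds: (1/2, 1). Value = 3/4
Step 4: sign = +, move right. Bounds: (3/4, 1). Value = 7/8
Step 5: sign = -, move left. Bounds: (3/4, 7/8). Value = 13/16
Step 6: sign = +, move right. Bounds: (13/16, 7/8). Value = 27/32
Step 7: sign = -, move left. Bounds: (13/16, 27/32). Value = 53/64
The surreal number with sign expansion +-++-+- is 53/64.

53/64


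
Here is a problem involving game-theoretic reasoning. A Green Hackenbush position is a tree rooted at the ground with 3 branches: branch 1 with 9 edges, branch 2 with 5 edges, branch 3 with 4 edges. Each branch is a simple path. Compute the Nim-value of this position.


The tree has 3 branches from the ground vertex.
In Green Hackenbush, the Nim-value of a simple path of length k is k.
Branch 1: length 9, Nim-value = 9
Branch 2: length 5, Nim-value = 5
Branch 3: length 4, Nim-value = 4
Total Nim-value = XOR of all branch values:
0 XOR 9 = 9
9 XOR 5 = 12
12 XOR 4 = 8
Nim-value of the tree = 8

8


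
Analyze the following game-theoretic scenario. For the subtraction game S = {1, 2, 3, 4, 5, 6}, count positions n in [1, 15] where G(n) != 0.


Subtraction set S = {1, 2, 3, 4, 5, 6}, so G(n) = n mod 7.
G(n) = 0 when n is a multiple of 7.
Multiples of 7 in [1, 15]: 2
N-positions (nonzero Grundy) = 15 - 2 = 13

13


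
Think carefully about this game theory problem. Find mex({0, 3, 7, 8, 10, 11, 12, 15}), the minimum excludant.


Set = {0, 3, 7, 8, 10, 11, 12, 15}
0 is in the set.
1 is NOT in the set. This is the mex.
mex = 1

1


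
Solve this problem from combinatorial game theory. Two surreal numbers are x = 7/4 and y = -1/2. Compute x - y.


x = 7/4, y = -1/2
Converting to common denominator: 4
x = 7/4, y = -2/4
x - y = 7/4 - -1/2 = 9/4

9/4


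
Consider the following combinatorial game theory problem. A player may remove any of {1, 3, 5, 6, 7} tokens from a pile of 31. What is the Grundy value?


The subtraction set is S = {1, 3, 5, 6, 7}.
G(k) = mex{ G(k - s) : s in S, s <= k }. We compute iteratively: G(0) = 0.
G(1) = mex({0}) = 1
G(2) = mex({1}) = 0
G(3) = mex({0}) = 1
G(4) = mex({1}) = 0
G(5) = mex({0}) = 1
G(6) = mex({0, 1}) = 2
G(7) = mex({0, 1, 2}) = 3
G(8) = mex({0, 1, 3}) = 2
G(9) = mex({0, 1, 2}) = 3
G(10) = mex({0, 1, 3}) = 2
G(11) = mex({0, 1, 2}) = 3
G(12) = mex({1, 2, 3}) = 0
G(13) = mex({0, 2, 3}) = 1
G(14) = mex({1, 2, 3}) = 0
G(15) = mex({0, 2, 3}) = 1
G(16) = mex({1, 2, 3}) = 0
G(17) = mex({0, 2, 3}) = 1
G(18) = mex({0, 1, 3}) = 2
Observe that G(12)..G(18) = 0, 1, 0, 1, 0, 1, 2 repeats G(0)..G(6) = 0, 1, 0, 1, 0, 1, 2.
For k >= max(S) = 7, G(k) is determined by the previous 7 values G(k-7)..G(k-1); a window of 7 consecutive values has recurred shifted by 12, so by induction G(k + 12) = G(k) for all k >= 0: the sequence is periodic from the start with period 12.
One period: G(0..11) = 0, 1, 0, 1, 0, 1, 2, 3, 2, 3, 2, 3.
31 mod 12 = 7, so G(31) = G(7) = 3.

3


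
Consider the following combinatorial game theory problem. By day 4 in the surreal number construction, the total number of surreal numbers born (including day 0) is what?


Day 0: {|} = 0 is born. Count = 1.
Day n: the number of surreal numbers born by day n is 2^(n+1) - 1.
By day 0: 2^1 - 1 = 1
By day 1: 2^2 - 1 = 3
By day 2: 2^3 - 1 = 7
By day 3: 2^4 - 1 = 15
By day 4: 2^5 - 1 = 31
By day 4: 31 surreal numbers.

31


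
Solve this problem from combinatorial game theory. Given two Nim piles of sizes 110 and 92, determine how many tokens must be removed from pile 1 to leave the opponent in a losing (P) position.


Piles: 110 and 92
Current XOR: 110 XOR 92 = 50 (non-zero, so this is an N-position).
To make the XOR zero, we need to find a move that balances the piles.
For pile 1 (size 110): target = 110 XOR 50 = 92
We reduce pile 1 from 110 to 92.
Tokens removed: 110 - 92 = 18
Verification: 92 XOR 92 = 0

18


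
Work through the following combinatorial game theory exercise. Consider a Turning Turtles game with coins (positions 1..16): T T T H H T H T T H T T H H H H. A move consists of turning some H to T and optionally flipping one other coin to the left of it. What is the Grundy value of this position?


Coins: T T T H H T H T T H T T H H H H
Key fact: a single head at position k behaves exactly like a Nim heap of size k (turning it to T and optionally flipping a coin at j < k corresponds to moving the heap from k to j, or to 0), and heads combine as a disjunctive sum (two heads at the same place would cancel, matching j XOR j = 0). So the Nim-value is the XOR of the 1-indexed positions of the heads.
Face-up positions (1-indexed): [4, 5, 7, 10, 13, 14, 15, 16]
XOR 0 with 4: 0 XOR 4 = 4
XOR 4 with 5: 4 XOR 5 = 1
XOR 1 with 7: 1 XOR 7 = 6
XOR 6 with 10: 6 XOR 10 = 12
XOR 12 with 13: 12 XOR 13 = 1
XOR 1 with 14: 1 XOR 14 = 15
XOR 15 with 15: 15 XOR 15 = 0
XOR 0 with 16: 0 XOR 16 = 16
Nim-value = 16

16


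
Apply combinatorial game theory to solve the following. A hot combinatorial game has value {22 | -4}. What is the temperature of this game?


The game is {22 | -4}, a switch {a | b} with numbers a > b.
Cooling {a | b} by t gives {a - t | b + t}, which stops being hot when a - t = b + t, i.e. at t = (a - b)/2. So the temperature of a switch is (a - b)/2.
Temperature = (Left option - Right option) / 2
= (22 - (-4)) / 2
= 26 / 2
= 13

13


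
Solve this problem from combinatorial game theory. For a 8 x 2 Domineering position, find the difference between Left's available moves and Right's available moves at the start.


Board is 8 x 2 (rows x cols).
Left (vertical) placements: (rows-1) * cols = 7 * 2 = 14
Right (horizontal) placements: rows * (cols-1) = 8 * 1 = 8
Advantage = Left - Right = 14 - 8 = 6

6


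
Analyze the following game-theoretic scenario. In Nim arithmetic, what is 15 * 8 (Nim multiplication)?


Nim multiplication is bilinear over XOR: (u XOR v) * w = (u*w) XOR (v*w).
So we split each operand into its bit components and XOR the pairwise Nim products.
15 = 1 + 2 + 4 + 8 (as XOR of powers of 2).
8 = 8 (as XOR of powers of 2).
Using the standard Nim-product table on single bits:
  2*2 = 3,   2*4 = 8,   2*8 = 12,
  4*4 = 6,   4*8 = 11,  8*8 = 13,
and  1*x = x (identity), k*l = l*k (commutative).
Pairwise Nim products:
  1 * 8 = 8
  2 * 8 = 12
  4 * 8 = 11
  8 * 8 = 13
XOR them: 8 XOR 12 XOR 11 XOR 13 = 2.
Result: 15 * 8 = 2 (in Nim).

2


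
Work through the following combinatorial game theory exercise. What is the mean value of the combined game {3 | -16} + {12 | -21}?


G1 = {3 | -16}, G2 = {12 | -21}
Each is a switch {a | b} with numbers a > b; its mean value is (a + b)/2, and mean value is additive over game sums: m(G1 + G2) = m(G1) + m(G2).
Mean of G1 = (3 + (-16))/2 = -13/2 = -13/2
Mean of G2 = (12 + (-21))/2 = -9/2 = -9/2
Mean of G1 + G2 = -13/2 + -9/2 = -11

-11


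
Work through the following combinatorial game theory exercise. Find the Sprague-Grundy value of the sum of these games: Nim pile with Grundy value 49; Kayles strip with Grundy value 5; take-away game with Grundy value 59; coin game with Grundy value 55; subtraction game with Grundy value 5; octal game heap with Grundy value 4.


By the Sprague-Grundy theorem, the Grundy value of a sum of games is the XOR of individual Grundy values.
Nim pile: Grundy value = 49. Running XOR: 0 XOR 49 = 49
Kayles strip: Grundy value = 5. Running XOR: 49 XOR 5 = 52
take-away game: Grundy value = 59. Running XOR: 52 XOR 59 = 15
coin game: Grundy value = 55. Running XOR: 15 XOR 55 = 56
subtraction game: Grundy value = 5. Running XOR: 56 XOR 5 = 61
octal game heap: Grundy value = 4. Running XOR: 61 XOR 4 = 57
The combined Grundy value is 57.

57


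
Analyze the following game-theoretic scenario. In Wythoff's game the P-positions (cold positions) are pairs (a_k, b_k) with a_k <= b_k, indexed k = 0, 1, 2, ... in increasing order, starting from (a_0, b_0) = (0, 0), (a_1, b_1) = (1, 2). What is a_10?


By Wythoff's theorem, a_k = floor(k * phi) and b_k = floor(k * phi^2) = a_k + k, where phi = (1 + sqrt(5))/2 is the golden ratio.
phi = (1 + sqrt(5))/2 = 1.618034
k = 10
k * phi = 10 * 1.618034 = 16.180340
a_10 = floor(k * phi) = 16

16


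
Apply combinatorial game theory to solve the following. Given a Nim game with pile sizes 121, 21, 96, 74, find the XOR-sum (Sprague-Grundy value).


We need the XOR (exclusive or) of all pile sizes.
After XOR-ing pile 1 (size 121): 0 XOR 121 = 121
After XOR-ing pile 2 (size 21): 121 XOR 21 = 108
After XOR-ing pile 3 (size 96): 108 XOR 96 = 12
After XOR-ing pile 4 (size 74): 12 XOR 74 = 70
The Nim-value of this position is 70.

70


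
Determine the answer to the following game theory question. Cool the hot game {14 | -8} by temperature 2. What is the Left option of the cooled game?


Original game: {14 | -8} (a switch {a | b} with a > b).
Cooling by t (for t below the temperature (a - b)/2 = 11) taxes each move by t: {a | b} cooled by t is {a - t | b + t}.
Cooling amount: t = 2
Cooled Left option: 14 - 2 = 12
Cooled Right option: -8 + 2 = -6
Cooled game: {12 | -6}
Left option = 12

12


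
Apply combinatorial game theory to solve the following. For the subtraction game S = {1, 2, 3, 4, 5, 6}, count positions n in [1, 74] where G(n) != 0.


Subtraction set S = {1, 2, 3, 4, 5, 6}, so G(n) = n mod 7.
G(n) = 0 when n is a multiple of 7.
Multiples of 7 in [1, 74]: 10
N-positions (nonzero Grundy) = 74 - 10 = 64

64


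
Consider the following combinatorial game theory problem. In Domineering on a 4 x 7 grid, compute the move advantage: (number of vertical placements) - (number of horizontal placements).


Board is 4 x 7 (rows x cols).
Left (vertical) placements: (rows-1) * cols = 3 * 7 = 21
Right (horizontal) placements: rows * (cols-1) = 4 * 6 = 24
Advantage = Left - Right = 21 - 24 = -3

-3


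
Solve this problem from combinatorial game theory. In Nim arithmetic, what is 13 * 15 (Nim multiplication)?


Nim multiplication is bilinear over XOR: (u XOR v) * w = (u*w) XOR (v*w).
So we split each operand into its bit components and XOR the pairwise Nim products.
13 = 1 + 4 + 8 (as XOR of powers of 2).
15 = 1 + 2 + 4 + 8 (as XOR of powers of 2).
Using the standard Nim-product table on single bits:
  2*2 = 3,   2*4 = 8,   2*8 = 12,
  4*4 = 6,   4*8 = 11,  8*8 = 13,
and  1*x = x (identity), k*l = l*k (commutative).
Pairwise Nim products:
  1 * 1 = 1
  1 * 2 = 2
  1 * 4 = 4
  1 * 8 = 8
  4 * 1 = 4
  4 * 2 = 8
  4 * 4 = 6
  4 * 8 = 11
  8 * 1 = 8
  8 * 2 = 12
  8 * 4 = 11
  8 * 8 = 13
XOR them: 1 XOR 2 XOR 4 XOR 8 XOR 4 XOR 8 XOR 6 XOR 11 XOR 8 XOR 12 XOR 11 XOR 13 = 12.
Result: 13 * 15 = 12 (in Nim).

12


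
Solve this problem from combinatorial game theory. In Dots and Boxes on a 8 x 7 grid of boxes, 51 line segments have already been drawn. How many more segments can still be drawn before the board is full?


Grid: 8 x 7 boxes, i.e. 9 rows and 8 columns of dots.
Horizontal edges: (rows + 1) * cols = 9 * 7 = 63
Vertical edges: rows * (cols + 1) = 8 * 8 = 64
Total edges: 63 + 64 = 127
Edges drawn: 51
Remaining: 127 - 51 = 76

76


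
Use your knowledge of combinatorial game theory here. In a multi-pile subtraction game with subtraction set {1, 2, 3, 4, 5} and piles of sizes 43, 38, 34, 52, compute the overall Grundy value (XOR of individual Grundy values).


Subtraction set: {1, 2, 3, 4, 5}
For this subtraction set, G(n) = n mod 6 (period = max + 1 = 6).
Pile 1 (size 43): G(43) = 43 mod 6 = 1
Pile 2 (size 38): G(38) = 38 mod 6 = 2
Pile 3 (size 34): G(34) = 34 mod 6 = 4
Pile 4 (size 52): G(52) = 52 mod 6 = 4
Total Grundy value = XOR of all: 1 XOR 2 XOR 4 XOR 4 = 3

3


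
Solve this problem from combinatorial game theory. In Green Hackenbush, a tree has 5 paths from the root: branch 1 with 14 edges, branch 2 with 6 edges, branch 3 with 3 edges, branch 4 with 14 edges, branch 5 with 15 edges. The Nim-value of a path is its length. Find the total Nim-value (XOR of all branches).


The tree has 5 branches from the ground vertex.
In Green Hackenbush, the Nim-value of a simple path of length k is k.
Branch 1: length 14, Nim-value = 14
Branch 2: length 6, Nim-value = 6
Branch 3: length 3, Nim-value = 3
Branch 4: length 14, Nim-value = 14
Branch 5: length 15, Nim-value = 15
Total Nim-value = XOR of all branch values:
0 XOR 14 = 14
14 XOR 6 = 8
8 XOR 3 = 11
11 XOR 14 = 5
5 XOR 15 = 10
Nim-value of the tree = 10

10


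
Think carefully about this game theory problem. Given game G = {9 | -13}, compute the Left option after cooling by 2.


Original game: {9 | -13} (a switch {a | b} with a > b).
Cooling by t (for t below the temperature (a - b)/2 = 11) taxes each move by t: {a | b} cooled by t is {a - t | b + t}.
Cooling amount: t = 2
Cooled Left option: 9 - 2 = 7
Cooled Right option: -13 + 2 = -11
Cooled game: {7 | -11}
Left option = 7

7


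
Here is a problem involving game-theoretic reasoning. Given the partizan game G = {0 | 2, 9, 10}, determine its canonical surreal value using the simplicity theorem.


Left options: {0}, max = 0
Right options: {2, 9, 10}, min = 2
All options are numbers and max(Left) < min(Right), so by the simplicity theorem the value is the simplest (earliest-born) number strictly between 0 and 2.
The only integer strictly between 0 and 2 is 1.
No non-integer in the interval can be simpler: if x is a non-integer in the interval, then floor(x) or ceil(x) also lies in the interval (the interval contains an integer), and both are proper prefixes of x's sign expansion, i.e. born earlier. So the game value is 1.
Game value = 1

1


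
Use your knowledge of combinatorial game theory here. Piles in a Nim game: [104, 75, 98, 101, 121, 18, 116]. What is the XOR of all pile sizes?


We need the XOR (exclusive or) of all pile sizes.
After XOR-ing pile 1 (size 104): 0 XOR 104 = 104
After XOR-ing pile 2 (size 75): 104 XOR 75 = 35
After XOR-ing pile 3 (size 98): 35 XOR 98 = 65
After XOR-ing pile 4 (size 101): 65 XOR 101 = 36
After XOR-ing pile 5 (size 121): 36 XOR 121 = 93
After XOR-ing pile 6 (size 18): 93 XOR 18 = 79
After XOR-ing pile 7 (size 116): 79 XOR 116 = 59
The Nim-value of this position is 59.

59


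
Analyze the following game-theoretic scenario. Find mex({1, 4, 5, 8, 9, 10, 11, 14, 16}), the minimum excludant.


Set = {1, 4, 5, 8, 9, 10, 11, 14, 16}
0 is NOT in the set. This is the mex.
mex = 0

0


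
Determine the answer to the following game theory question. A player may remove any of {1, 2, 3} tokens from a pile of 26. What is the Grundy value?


The subtraction set is S = {1, 2, 3}.
G(k) = mex{ G(k - s) : s in S, s <= k }. We compute iteratively: G(0) = 0.
G(1) = mex({0}) = 1
G(2) = mex({0, 1}) = 2
G(3) = mex({0, 1, 2}) = 3
G(4) = mex({1, 2, 3}) = 0
G(5) = mex({0, 2, 3}) = 1
G(6) = mex({0, 1, 3}) = 2
Observe that G(4)..G(6) = 0, 1, 2 repeats G(0)..G(2) = 0, 1, 2.
For k >= max(S) = 3, G(k) is determined by the previous 3 values G(k-3)..G(k-1); a window of 3 consecutive values has recurred shifted by 4, so by induction G(k + 4) = G(k) for all k >= 0: the sequence is periodic from the start with period 4.
One period: G(0..3) = 0, 1, 2, 3.
26 mod 4 = 2, so G(26) = G(2) = 2.

2


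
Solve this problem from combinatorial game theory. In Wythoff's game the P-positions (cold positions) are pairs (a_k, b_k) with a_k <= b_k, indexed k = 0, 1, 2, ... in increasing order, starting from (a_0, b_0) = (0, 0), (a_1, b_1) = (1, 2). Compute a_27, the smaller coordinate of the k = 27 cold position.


By Wythoff's theorem, a_k = floor(k * phi) and b_k = floor(k * phi^2) = a_k + k, where phi = (1 + sqrt(5))/2 is the golden ratio.
phi = (1 + sqrt(5))/2 = 1.618034
k = 27
k * phi = 27 * 1.618034 = 43.686918
a_27 = floor(k * phi) = 43

43


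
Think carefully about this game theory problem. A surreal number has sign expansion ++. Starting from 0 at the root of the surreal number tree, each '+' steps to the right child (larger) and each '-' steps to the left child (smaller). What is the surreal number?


Sign expansion: ++
Rule: track bounds (lo, hi), initially (-inf, +inf). On '+', the current value becomes lo and we move to the simplest number in (value, hi): value + 1 if hi = +inf, otherwise the midpoint (value + hi)/2. On '-', the current value becomes hi and we move to value - 1 if lo = -inf, otherwise the midpoint (lo + value)/2.
Start at 0.
Step 1: sign = +, move right. Bounds: (0, +inf). Value = 1
Step 2: sign = +, move right. Bounds: (1, +inf). Value = 2
The surreal number with sign expansion ++ is 2.

2


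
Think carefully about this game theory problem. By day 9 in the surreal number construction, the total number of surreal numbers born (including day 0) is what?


Day 0: {|} = 0 is born. Count = 1.
Day n: the number of surreal numbers born by day n is 2^(n+1) - 1.
By day 0: 2^1 - 1 = 1
By day 1: 2^2 - 1 = 3
By day 2: 2^3 - 1 = 7
By day 3: 2^4 - 1 = 15
By day 4: 2^5 - 1 = 31
By day 5: 2^6 - 1 = 63
By day 6: 2^7 - 1 = 127
By day 7: 2^8 - 1 = 255
By day 8: 2^9 - 1 = 511
By day 9: 2^10 - 1 = 1023
By day 9: 1023 surreal numbers.

1023


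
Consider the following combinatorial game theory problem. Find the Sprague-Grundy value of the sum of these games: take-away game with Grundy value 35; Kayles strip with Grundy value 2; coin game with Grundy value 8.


By the Sprague-Grundy theorem, the Grundy value of a sum of games is the XOR of individual Grundy values.
take-away game: Grundy value = 35. Running XOR: 0 XOR 35 = 35
Kayles strip: Grundy value = 2. Running XOR: 35 XOR 2 = 33
coin game: Grundy value = 8. Running XOR: 33 XOR 8 = 41
The combined Grundy value is 41.

41


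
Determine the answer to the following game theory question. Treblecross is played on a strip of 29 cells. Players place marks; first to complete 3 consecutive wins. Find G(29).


Treblecross: place X on empty cells; 3-in-a-row wins.
Playing within two cells of an existing X lets the opponent win at once, so sensible play treats the cells i-2..i+2 around each X as dead. The player left with no safe cell loses, so this is a normal-play take-away game on strips of safe cells.
Placing X at cell i (0-indexed) of a strip of k safe cells leaves independent strips of sizes max(0, i-2) and max(0, k-i-3). Hence G(k) = mex{ G(max(0,i-2)) XOR G(max(0,k-i-3)) : 0 <= i < k }, with G(0) = 0.
G(1): splits (0,0):0^0=0 -> mex({0}) = 1
G(2): splits (0,0):0^0=0 -> mex({0}) = 1
G(3): splits (0,0):0^0=0 -> mex({0}) = 1
G(4): splits (0,1):0^1=1 (0,0):0^0=0 -> mex({0, 1}) = 2
G(5): splits (0,2):0^1=1 (0,1):0^1=1 (0,0):0^0=0 -> mex({0, 1}) = 2
G(6) = mex({1}) = 0
G(7) = mex({0, 1, 2}) = 3
G(8) = mex({0, 1, 2}) = 3
G(9) = mex({0, 2}) = 1
G(10) = mex({0, 2, 3}) = 1
G(11) = mex({0, 3}) = 1
G(12) = mex({1, 3}) = 0
G(13) = mex({0, 1, 2, 3}) = 4
G(14) = mex({0, 1, 2}) = 3
G(15) = mex({0, 1, 2}) = 3
G(16) = mex({0, 1, 2, 4}) = 3
G(17) = mex({0, 1, 3, 4}) = 2
G(18) = mex({0, 1, 3, 4}) = 2
G(19) = mex({0, 1, 3, 5}) = 2
G(20) = mex({0, 1, 2, 3, 5}) = 4
G(21) = mex({0, 1, 2, 3, 5}) = 4
G(22) = mex({1, 2, 6}) = 0
G(23) = mex({0, 1, 2, 3, 4, 6}) = 5
G(24) = mex({0, 1, 2, 3, 4}) = 5
G(25) = mex({0, 1, 3, 4, 7}) = 2
G(26) = mex({0, 1, 3, 4, 5, 7}) = 2
G(27) = mex({0, 1, 3, 5}) = 2
G(28) = mex({0, 1, 2, 5}) = 3
G(29) = mex({0, 1, 2, 4, 5, 6}) = 3
Therefore G(29) = 3.

3


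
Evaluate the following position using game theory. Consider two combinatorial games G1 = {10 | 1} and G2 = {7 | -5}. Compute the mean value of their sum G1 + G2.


G1 = {10 | 1}, G2 = {7 | -5}
Each is a switch {a | b} with numbers a > b; its mean value is (a + b)/2, and mean value is additive over game sums: m(G1 + G2) = m(G1) + m(G2).
Mean of G1 = (10 + (1))/2 = 11/2 = 11/2
Mean of G2 = (7 + (-5))/2 = 2/2 = 1
Mean of G1 + G2 = 11/2 + 1 = 13/2

13/2


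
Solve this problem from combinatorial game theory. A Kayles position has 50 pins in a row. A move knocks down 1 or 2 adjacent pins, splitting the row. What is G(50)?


Kayles: a move removes 1 or 2 adjacent pins from a contiguous row.
Removing pins from a row of k leaves two independent rows (a, b) with a + b = k - 1 (one pin) or a + b = k - 2 (two pins); an end removal gives a = 0.
By Sprague-Grundy, G(k) = mex{ G(a) XOR G(b) } over all these splits. G(0) = 0.
G(1): splits (0,0):0^0=0 -> mex({0}) = 1
G(2): splits (0,1):0^1=1 (0,0):0^0=0 -> mex({0, 1}) = 2
G(3): splits (0,2):0^2=2 (1,1):1^1=0 (0,1):0^1=1 -> mex({0, 1, 2}) = 3
G(4): splits (0,3):0^3=3 (1,2):1^2=3 (0,2):0^2=2 (1,1):1^1=0 -> mex({0, 2, 3}) = 1
G(5): splits (0,4):0^1=1 (1,3):1^3=2 (2,2):2^2=0 (0,3):0^3=3 (1,2):1^2=3 -> mex({0, 1, 2, 3}) = 4
G(6) = mex({0, 1, 2, 4}) = 3
G(7) = mex({0, 1, 3, 4, 5}) = 2
G(8) = mex({0, 2, 3, 5, 6}) = 1
G(9) = mex({0, 1, 2, 3, 6, 7}) = 4
G(10) = mex({0, 1, 3, 4, 5, 7}) = 2
G(11) = mex({0, 1, 2, 3, 4, 5}) = 6
G(12) = mex({0, 1, 2, 3, 5, 6, 7}) = 4
G(13) = mex({0, 2, 3, 4, 6, 7}) = 1
G(14) = mex({0, 1, 4, 5, 6, 7}) = 2
G(15) = mex({0, 1, 2, 3, 4, 5, 6}) = 7
G(16) = mex({0, 2, 3, 5, 6, 7}) = 1
G(17) = mex({0, 1, 2, 3, 5, 6, 7}) = 4
G(18) = mex({0, 1, 2, 4, 5, 6}) = 3
G(19) = mex({0, 1, 3, 4, 5, 7}) = 2
G(20) = mex({0, 2, 3, 4, 5, 6, 7}) = 1
G(21) = mex({0, 1, 2, 3, 5, 6, 7}) = 4
G(22) = mex({0, 1, 2, 3, 4, 5, 7}) = 6
G(23) = mex({0, 1, 2, 3, 4, 5, 6}) = 7
G(24) = mex({0, 1, 2, 3, 5, 6, 7}) = 4
G(25) = mex({0, 2, 3, 4, 6, 7}) = 1
G(26) = mex({0, 1, 3, 4, 5, 6, 7}) = 2
G(27) = mex({0, 1, 2, 3, 4, 5, 6, 7}) = 8
G(28) = mex({0, 1, 2, 3, 4, 6, 7, 8}) = 5
G(29) = mex({0, 1, 2, 3, 5, 6, 7, 8, 9}) = 4
G(30) = mex({0, 1, 2, 3, 4, 5, 6, 9, 10}) = 7
G(31) = mex({0, 1, 3, 4, 5, 7, 10, 11}) = 2
G(32) = mex({0, 2, 3, 4, 5, 6, 7, 9, 11}) = 1
G(33) = mex({0, 1, 2, 3, 4, 5, 6, 7, 9, 12}) = 8
G(34) = mex({0, 1, 2, 3, 4, 5, 7, 8, 11, 12}) = 6
G(35) = mex({0, 1, 2, 3, 4, 5, 6, 8, 9, 10, 11}) = 7
G(36) = mex({0, 1, 2, 3, 5, 6, 7, 9, 10}) = 4
G(37) = mex({0, 2, 3, 4, 6, 7, 9, 10, 11, 12}) = 1
G(38) = mex({0, 1, 3, 4, 5, 6, 7, 9, 10, 11, 12}) = 2
G(39) = mex({0, 1, 2, 4, 5, 6, 7, 9, 10, 12, 14}) = 3
G(40) = mex({0, 2, 3, 4, 6, 7, 11, 12, 14}) = 1
G(41) = mex({0, 1, 2, 3, 5, 6, 7, 9, 10, 11, 12}) = 4
G(42) = mex({0, 1, 2, 3, 4, 5, 6, 9, 10}) = 7
G(43) = mex({0, 1, 3, 4, 5, 7, 9, 10, 12, 15}) = 2
G(44) = mex({0, 2, 3, 4, 5, 6, 7, 9, 10, 12, 15}) = 1
G(45) = mex({0, 1, 2, 3, 4, 5, 6, 7, 9, 10, 12, 14}) = 8
G(46) = mex({0, 1, 3, 4, 5, 7, 8, 11, 12, 14}) = 2
G(47) = mex({0, 1, 2, 3, 4, 5, 6, 8, 9, 10, 11, 12}) = 7
G(48) = mex({0, 1, 2, 3, 5, 6, 7, 9, 10}) = 4
G(49) = mex({0, 2, 3, 4, 6, 7, 9, 10, 11, 12, 15}) = 1
G(50) = mex({0, 1, 4, 5, 6, 7, 9, 11, 12, 14, 15}) = 2
Therefore G(50) = 2.

2
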